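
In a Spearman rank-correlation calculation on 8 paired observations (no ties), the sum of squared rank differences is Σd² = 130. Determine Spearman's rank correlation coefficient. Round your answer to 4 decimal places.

ρ = 1 − 6Σd² / [n(n²−1)] = 1 − 6×130 / (8×63)
  = 1 − 780/504 = 1 − 1.54762 ≈ -0.5476

-0.5476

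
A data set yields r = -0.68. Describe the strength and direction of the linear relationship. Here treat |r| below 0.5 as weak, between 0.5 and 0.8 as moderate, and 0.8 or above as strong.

r = -0.68 < 0 so the relationship is negative.
|r| = 0.68, which falls in the moderate range.

moderate negative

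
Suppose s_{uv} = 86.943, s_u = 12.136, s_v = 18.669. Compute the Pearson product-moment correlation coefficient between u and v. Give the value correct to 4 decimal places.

0.3837

r = Cov(u,v) / (s_u · s_v) = 86.943 / (12.136 × 18.669)
  = 86.943 / 226.5670 ≈ 0.3837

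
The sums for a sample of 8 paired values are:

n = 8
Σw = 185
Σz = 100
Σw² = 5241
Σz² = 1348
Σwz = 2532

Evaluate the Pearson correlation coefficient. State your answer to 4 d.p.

r = (nΣwz − ΣwΣz) / √[(nΣw² − (Σw)²)(nΣz² − (Σz)²)]
Numerator: 8×2532 − 185×100 = 1756
Denominator: √[(41928 − 34225)(10784 − 10000)] = √[7703 × 784] = 2457.4686
r = 1756 / 2457.4686 ≈ 0.7146

0.7146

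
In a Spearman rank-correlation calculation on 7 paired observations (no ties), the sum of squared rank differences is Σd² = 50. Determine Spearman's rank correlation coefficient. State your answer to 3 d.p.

ρ = 1 − 6Σd² / [n(n²−1)] = 1 − 6×50 / (7×48)
  = 1 − 300/336 = 1 − 0.8929 ≈ 0.107

0.107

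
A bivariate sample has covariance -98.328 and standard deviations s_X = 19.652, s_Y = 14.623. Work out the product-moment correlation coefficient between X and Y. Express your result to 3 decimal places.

r = Cov(X,Y) / (s_X · s_Y) = -98.328 / (19.652 × 14.623)
  = -98.328 / 287.3712 ≈ -0.342

-0.342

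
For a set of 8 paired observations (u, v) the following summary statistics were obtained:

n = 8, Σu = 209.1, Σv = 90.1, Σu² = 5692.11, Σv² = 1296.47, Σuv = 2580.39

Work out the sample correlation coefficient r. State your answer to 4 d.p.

r = (nΣuv − ΣuΣv) / √[(nΣu² − (Σu)²)(nΣv² − (Σv)²)]
Numerator: 8×2580.39 − 209.1×90.1 = 1803.21
Denominator: √[(45536.88 − 43722.81)(10371.76 − 8118.01)] = √[1814.07 × 2253.75] = 2021.9941
r = 1803.21 / 2021.9941 ≈ 0.8918

0.8918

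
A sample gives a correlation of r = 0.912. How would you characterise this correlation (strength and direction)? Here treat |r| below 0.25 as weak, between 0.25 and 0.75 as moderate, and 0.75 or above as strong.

r = 0.912 > 0 so the relationship is positive.
|r| = 0.912, which falls in the strong range.

strong positive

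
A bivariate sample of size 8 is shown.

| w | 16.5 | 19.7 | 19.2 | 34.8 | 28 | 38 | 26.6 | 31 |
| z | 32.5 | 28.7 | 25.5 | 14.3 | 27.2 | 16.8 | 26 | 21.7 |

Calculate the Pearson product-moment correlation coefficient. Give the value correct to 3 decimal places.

n = 8, Σw = 213.8, Σz = 192.7, Σw² = 6136.58, Σz² = 4903.65, Σwz = 4853.18
nΣwz − ΣwΣz = 38825.44 − 41199.26 = -2373.82
nΣw² − (Σw)² = 49092.64 − 45710.44 = 3382.2; nΣz² − (Σz)² = 39229.2 − 37133.29 = 2095.91
r = -2373.82 / √(3382.2 × 2095.91) = -2373.82 / 2662.4776 ≈ -0.892

-0.892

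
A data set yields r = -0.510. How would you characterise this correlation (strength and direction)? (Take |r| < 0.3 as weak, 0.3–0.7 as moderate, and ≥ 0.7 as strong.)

moderate negative

r = -0.510 < 0 so the relationship is negative.
|r| = 0.510, which falls in the moderate range.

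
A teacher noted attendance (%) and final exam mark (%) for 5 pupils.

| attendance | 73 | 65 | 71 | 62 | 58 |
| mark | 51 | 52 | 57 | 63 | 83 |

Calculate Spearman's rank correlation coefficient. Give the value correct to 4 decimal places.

-0.9000

Rank attendance: 5, 3, 4, 2, 1
Rank mark: 1, 2, 3, 4, 5
d = rank(attendance) − rank(mark): 4, 1, 1, -2, -4; Σd² = 38
ρ = 1 − 6Σd² / [n(n²−1)] = 1 − 6×38 / (5×24) = 1 − 228/120 ≈ -0.9000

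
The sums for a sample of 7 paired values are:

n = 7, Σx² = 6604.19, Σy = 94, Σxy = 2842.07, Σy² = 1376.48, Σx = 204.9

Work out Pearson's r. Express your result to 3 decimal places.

0.344

r = (nΣxy − ΣxΣy) / √[(nΣx² − (Σx)²)(nΣy² − (Σy)²)]
Numerator: 7×2842.07 − 204.9×94 = 633.89
Denominator: √[(46229.33 − 41984.01)(9635.36 − 8836)] = √[4245.32 × 799.36] = 1842.1561
r = 633.89 / 1842.1561 ≈ 0.344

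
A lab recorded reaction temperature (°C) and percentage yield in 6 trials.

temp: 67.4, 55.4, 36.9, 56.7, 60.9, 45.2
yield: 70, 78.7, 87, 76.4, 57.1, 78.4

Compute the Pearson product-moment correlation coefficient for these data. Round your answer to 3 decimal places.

n = 6, Σx = 322.5, Σy = 447.6, Σx² = 17940.27, Σy² = 33906.62, Σxy = 23641.23
nΣxy − ΣxΣy = 141847.38 − 144351 = -2503.62
nΣx² − (Σx)² = 107641.62 − 104006.25 = 3635.37; nΣy² − (Σy)² = 203439.72 − 200345.76 = 3093.96
r = -2503.62 / √(3635.37 × 3093.96) = -2503.62 / 3353.7575 ≈ -0.747

-0.747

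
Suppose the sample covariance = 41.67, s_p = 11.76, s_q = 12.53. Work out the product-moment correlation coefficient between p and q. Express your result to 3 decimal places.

0.283

r = Cov(p,q) / (s_p · s_q) = 41.67 / (11.76 × 12.53)
  = 41.67 / 147.3528 ≈ 0.283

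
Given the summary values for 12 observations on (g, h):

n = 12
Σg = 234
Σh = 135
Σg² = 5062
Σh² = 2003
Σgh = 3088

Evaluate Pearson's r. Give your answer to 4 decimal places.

0.9266

r = (nΣgh − ΣgΣh) / √[(nΣg² − (Σg)²)(nΣh² − (Σh)²)]
Numerator: 12×3088 − 234×135 = 5466
Denominator: √[(60744 − 54756)(24036 − 18225)] = √[5988 × 5811] = 5898.8362
r = 5466 / 5898.8362 ≈ 0.9266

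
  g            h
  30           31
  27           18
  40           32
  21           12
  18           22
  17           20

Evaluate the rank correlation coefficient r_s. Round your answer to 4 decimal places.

Rank g: 5, 4, 6, 3, 2, 1
Rank h: 5, 2, 6, 1, 4, 3
d = rank(g) − rank(h): 0, 2, 0, 2, -2, -2; Σd² = 16
ρ = 1 − 6Σd² / [n(n²−1)] = 1 − 6×16 / (6×35) = 1 − 96/210 ≈ 0.5429

0.5429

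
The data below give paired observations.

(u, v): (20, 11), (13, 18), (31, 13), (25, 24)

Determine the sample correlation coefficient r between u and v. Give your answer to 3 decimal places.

-0.087

n = 4, Σu = 89, Σv = 66, Σu² = 2155, Σv² = 1190, Σuv = 1457
nΣuv − ΣuΣv = 5828 − 5874 = -46
nΣu² − (Σu)² = 8620 − 7921 = 699; nΣv² − (Σv)² = 4760 − 4356 = 404
r = -46 / √(699 × 404) = -46 / 531.4094 ≈ -0.087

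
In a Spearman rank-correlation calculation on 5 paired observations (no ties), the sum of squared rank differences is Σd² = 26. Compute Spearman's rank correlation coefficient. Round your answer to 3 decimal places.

-0.300

ρ = 1 − 6Σd² / [n(n²−1)] = 1 − 6×26 / (5×24)
  = 1 − 156/120 = 1 − 1.3000 ≈ -0.300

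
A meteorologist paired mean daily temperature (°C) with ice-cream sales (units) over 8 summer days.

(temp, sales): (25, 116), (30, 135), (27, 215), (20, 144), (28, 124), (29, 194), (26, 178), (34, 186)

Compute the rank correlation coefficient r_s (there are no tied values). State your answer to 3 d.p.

Rank temp: 2, 7, 4, 1, 5, 6, 3, 8
Rank sales: 1, 3, 8, 4, 2, 7, 5, 6
d = rank(temp) − rank(sales): 1, 4, -4, -3, 3, -1, -2, 2; Σd² = 60
ρ = 1 − 6Σd² / [n(n²−1)] = 1 − 6×60 / (8×63) = 1 − 360/504 ≈ 0.286

0.286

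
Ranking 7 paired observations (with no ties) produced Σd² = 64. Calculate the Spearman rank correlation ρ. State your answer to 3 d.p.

-0.143

ρ = 1 − 6Σd² / [n(n²−1)] = 1 − 6×64 / (7×48)
  = 1 − 384/336 = 1 − 1.1429 ≈ -0.143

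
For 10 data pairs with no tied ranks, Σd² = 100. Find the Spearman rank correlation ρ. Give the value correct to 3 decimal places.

ρ = 1 − 6Σd² / [n(n²−1)] = 1 − 6×100 / (10×99)
  = 1 − 600/990 = 1 − 0.6061 ≈ 0.394

0.394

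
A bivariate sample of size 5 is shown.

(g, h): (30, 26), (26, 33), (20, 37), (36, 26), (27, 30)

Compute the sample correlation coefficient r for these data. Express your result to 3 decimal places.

-0.920

n = 5, Σg = 139, Σh = 152, Σg² = 4001, Σh² = 4710, Σgh = 4124
nΣgh − ΣgΣh = 20620 − 21128 = -508
nΣg² − (Σg)² = 20005 − 19321 = 684; nΣh² − (Σh)² = 23550 − 23104 = 446
r = -508 / √(684 × 446) = -508 / 552.3260 ≈ -0.920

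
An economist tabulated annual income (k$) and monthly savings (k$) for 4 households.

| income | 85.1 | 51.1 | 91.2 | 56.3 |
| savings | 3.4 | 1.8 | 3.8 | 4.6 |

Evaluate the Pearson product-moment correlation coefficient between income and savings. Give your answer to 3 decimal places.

0.313

n = 4, Σx = 283.7, Σy = 13.6, Σx² = 21340.35, Σy² = 50.4, Σxy = 986.86
nΣxy − ΣxΣy = 3947.44 − 3858.32 = 89.12
nΣx² − (Σx)² = 85361.4 − 80485.69 = 4875.71; nΣy² − (Σy)² = 201.6 − 184.96 = 16.64
r = 89.12 / √(4875.71 × 16.64) = 89.12 / 284.8365 ≈ 0.313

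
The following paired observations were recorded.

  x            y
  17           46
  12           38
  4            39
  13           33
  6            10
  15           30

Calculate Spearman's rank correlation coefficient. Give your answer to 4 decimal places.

0.2000

Rank x: 6, 3, 1, 4, 2, 5
Rank y: 6, 4, 5, 3, 1, 2
d = rank(x) − rank(y): 0, -1, -4, 1, 1, 3; Σd² = 28
ρ = 1 − 6Σd² / [n(n²−1)] = 1 − 6×28 / (6×35) = 1 − 168/210 ≈ 0.2000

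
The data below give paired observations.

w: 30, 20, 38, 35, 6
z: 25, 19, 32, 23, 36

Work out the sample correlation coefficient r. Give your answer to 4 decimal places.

n = 5, Σw = 129, Σz = 135, Σw² = 4005, Σz² = 3835, Σwz = 3367
nΣwz − ΣwΣz = 16835 − 17415 = -580
nΣw² − (Σw)² = 20025 − 16641 = 3384; nΣz² − (Σz)² = 19175 − 18225 = 950
r = -580 / √(3384 × 950) = -580 / 1792.9863 ≈ -0.3235

-0.3235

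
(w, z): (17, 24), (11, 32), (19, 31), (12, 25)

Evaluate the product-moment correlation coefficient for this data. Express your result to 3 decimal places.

-0.063

n = 4, Σw = 59, Σz = 112, Σw² = 915, Σz² = 3186, Σwz = 1649
nΣwz − ΣwΣz = 6596 − 6608 = -12
nΣw² − (Σw)² = 3660 − 3481 = 179; nΣz² − (Σz)² = 12744 − 12544 = 200
r = -12 / √(179 × 200) = -12 / 189.2089 ≈ -0.063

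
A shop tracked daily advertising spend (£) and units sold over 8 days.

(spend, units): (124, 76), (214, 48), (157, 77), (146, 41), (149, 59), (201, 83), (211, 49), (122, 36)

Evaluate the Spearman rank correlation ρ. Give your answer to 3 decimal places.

0.286

Rank spend: 2, 8, 5, 3, 4, 6, 7, 1
Rank units: 6, 3, 7, 2, 5, 8, 4, 1
d = rank(spend) − rank(units): -4, 5, -2, 1, -1, -2, 3, 0; Σd² = 60
ρ = 1 − 6Σd² / [n(n²−1)] = 1 − 6×60 / (8×63) = 1 − 360/504 ≈ 0.286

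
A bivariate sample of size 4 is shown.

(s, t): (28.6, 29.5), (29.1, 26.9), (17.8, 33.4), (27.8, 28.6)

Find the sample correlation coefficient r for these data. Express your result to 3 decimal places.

-0.937

n = 4, Σs = 103.3, Σt = 118.4, Σs² = 2754.45, Σt² = 3527.38, Σst = 3016.09
nΣst − ΣsΣt = 12064.36 − 12230.72 = -166.36
nΣs² − (Σs)² = 11017.8 − 10670.89 = 346.91; nΣt² − (Σt)² = 14109.52 − 14018.56 = 90.96
r = -166.36 / √(346.91 × 90.96) = -166.36 / 177.6371 ≈ -0.937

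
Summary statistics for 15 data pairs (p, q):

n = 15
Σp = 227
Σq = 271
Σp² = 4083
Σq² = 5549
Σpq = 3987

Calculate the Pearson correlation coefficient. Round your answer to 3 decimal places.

r = (nΣpq − ΣpΣq) / √[(nΣp² − (Σp)²)(nΣq² − (Σq)²)]
Numerator: 15×3987 − 227×271 = -1712
Denominator: √[(61245 − 51529)(83235 − 73441)] = √[9716 × 9794] = 9754.9220
r = -1712 / 9754.9220 ≈ -0.176

-0.176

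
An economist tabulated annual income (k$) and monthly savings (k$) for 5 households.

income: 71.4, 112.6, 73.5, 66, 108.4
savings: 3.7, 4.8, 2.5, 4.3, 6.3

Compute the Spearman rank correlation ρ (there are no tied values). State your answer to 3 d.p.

0.500

Rank income: 2, 5, 3, 1, 4
Rank savings: 2, 4, 1, 3, 5
d = rank(income) − rank(savings): 0, 1, 2, -2, -1; Σd² = 10
ρ = 1 − 6Σd² / [n(n²−1)] = 1 − 6×10 / (5×24) = 1 − 60/120 ≈ 0.500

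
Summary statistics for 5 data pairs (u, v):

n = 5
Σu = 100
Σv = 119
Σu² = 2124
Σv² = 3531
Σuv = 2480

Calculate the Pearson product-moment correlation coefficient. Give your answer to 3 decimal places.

r = (nΣuv − ΣuΣv) / √[(nΣu² − (Σu)²)(nΣv² − (Σv)²)]
Numerator: 5×2480 − 100×119 = 500
Denominator: √[(10620 − 10000)(17655 − 14161)] = √[620 × 3494] = 1471.8288
r = 500 / 1471.8288 ≈ 0.340

0.340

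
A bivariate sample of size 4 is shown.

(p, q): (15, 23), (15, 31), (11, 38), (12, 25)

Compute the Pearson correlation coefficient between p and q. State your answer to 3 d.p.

n = 4, Σp = 53, Σq = 117, Σp² = 715, Σq² = 3559, Σpq = 1528
nΣpq − ΣpΣq = 6112 − 6201 = -89
nΣp² − (Σp)² = 2860 − 2809 = 51; nΣq² − (Σq)² = 14236 − 13689 = 547
r = -89 / √(51 × 547) = -89 / 167.0240 ≈ -0.533

-0.533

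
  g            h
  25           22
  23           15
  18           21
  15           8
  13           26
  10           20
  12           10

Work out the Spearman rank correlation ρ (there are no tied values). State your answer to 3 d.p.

0.214

Rank g: 7, 6, 5, 4, 3, 1, 2
Rank h: 6, 3, 5, 1, 7, 4, 2
d = rank(g) − rank(h): 1, 3, 0, 3, -4, -3, 0; Σd² = 44
ρ = 1 − 6Σd² / [n(n²−1)] = 1 − 6×44 / (7×48) = 1 − 264/336 ≈ 0.214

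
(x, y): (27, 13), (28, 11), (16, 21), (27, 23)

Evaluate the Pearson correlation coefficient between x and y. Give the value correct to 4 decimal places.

-0.4978

n = 4, Σx = 98, Σy = 68, Σx² = 2498, Σy² = 1260, Σxy = 1616
nΣxy − ΣxΣy = 6464 − 6664 = -200
nΣx² − (Σx)² = 9992 − 9604 = 388; nΣy² − (Σy)² = 5040 − 4624 = 416
r = -200 / √(388 × 416) = -200 / 401.7561 ≈ -0.4978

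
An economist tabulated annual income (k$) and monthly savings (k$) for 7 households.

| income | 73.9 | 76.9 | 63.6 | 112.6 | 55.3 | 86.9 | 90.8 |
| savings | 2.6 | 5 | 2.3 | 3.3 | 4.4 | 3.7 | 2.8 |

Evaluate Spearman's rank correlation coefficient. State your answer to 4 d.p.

Rank income: 3, 4, 2, 7, 1, 5, 6
Rank savings: 2, 7, 1, 4, 6, 5, 3
d = rank(income) − rank(savings): 1, -3, 1, 3, -5, 0, 3; Σd² = 54
ρ = 1 − 6Σd² / [n(n²−1)] = 1 − 6×54 / (7×48) = 1 − 324/336 ≈ 0.0357

0.0357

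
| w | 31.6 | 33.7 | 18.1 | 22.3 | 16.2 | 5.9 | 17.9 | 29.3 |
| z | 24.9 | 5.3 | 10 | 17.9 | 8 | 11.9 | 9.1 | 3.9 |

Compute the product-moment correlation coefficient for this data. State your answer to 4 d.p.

0.0707

n = 8, Σw = 175, Σz = 91, Σw² = 4435.3, Σz² = 1372.14, Σwz = 2022.59
nΣwz − ΣwΣz = 16180.72 − 15925 = 255.72
nΣw² − (Σw)² = 35482.4 − 30625 = 4857.4; nΣz² − (Σz)² = 10977.12 − 8281 = 2696.12
r = 255.72 / √(4857.4 × 2696.12) = 255.72 / 3618.8580 ≈ 0.0707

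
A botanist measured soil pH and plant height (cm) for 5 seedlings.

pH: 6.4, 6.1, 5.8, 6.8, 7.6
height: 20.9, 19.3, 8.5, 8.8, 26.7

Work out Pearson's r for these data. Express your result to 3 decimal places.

n = 5, Σx = 32.7, Σy = 84.2, Σx² = 215.81, Σy² = 1671.88, Σxy = 563.55
nΣxy − ΣxΣy = 2817.75 − 2753.34 = 64.41
nΣx² − (Σx)² = 1079.05 − 1069.29 = 9.76; nΣy² − (Σy)² = 8359.4 − 7089.64 = 1269.76
r = 64.41 / √(9.76 × 1269.76) = 64.41 / 111.3232 ≈ 0.579

0.579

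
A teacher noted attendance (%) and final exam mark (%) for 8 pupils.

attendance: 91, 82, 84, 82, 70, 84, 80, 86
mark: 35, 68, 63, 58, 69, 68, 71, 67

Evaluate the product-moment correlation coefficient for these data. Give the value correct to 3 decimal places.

n = 8, Σx = 659, Σy = 499, Σx² = 54537, Σy² = 32097, Σxy = 40793
nΣxy − ΣxΣy = 326344 − 328841 = -2497
nΣx² − (Σx)² = 436296 − 434281 = 2015; nΣy² − (Σy)² = 256776 − 249001 = 7775
r = -2497 / √(2015 × 7775) = -2497 / 3958.1088 ≈ -0.631

-0.631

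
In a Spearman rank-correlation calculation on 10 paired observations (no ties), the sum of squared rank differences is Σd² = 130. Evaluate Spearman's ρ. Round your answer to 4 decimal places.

0.2121

ρ = 1 − 6Σd² / [n(n²−1)] = 1 − 6×130 / (10×99)
  = 1 − 780/990 = 1 − 0.78788 ≈ 0.2121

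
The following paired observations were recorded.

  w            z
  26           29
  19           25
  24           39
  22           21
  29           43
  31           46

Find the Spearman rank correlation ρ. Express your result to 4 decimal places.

0.8857

Rank w: 4, 1, 3, 2, 5, 6
Rank z: 3, 2, 4, 1, 5, 6
d = rank(w) − rank(z): 1, -1, -1, 1, 0, 0; Σd² = 4
ρ = 1 − 6Σd² / [n(n²−1)] = 1 − 6×4 / (6×35) = 1 − 24/210 ≈ 0.8857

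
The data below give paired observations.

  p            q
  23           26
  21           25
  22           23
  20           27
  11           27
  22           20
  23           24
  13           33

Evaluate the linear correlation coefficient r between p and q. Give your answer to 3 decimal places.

n = 8, Σp = 155, Σq = 205, Σp² = 3157, Σq² = 5353, Σpq = 3887
nΣpq − ΣpΣq = 31096 − 31775 = -679
nΣp² − (Σp)² = 25256 − 24025 = 1231; nΣq² − (Σq)² = 42824 − 42025 = 799
r = -679 / √(1231 × 799) = -679 / 991.7505 ≈ -0.685

-0.685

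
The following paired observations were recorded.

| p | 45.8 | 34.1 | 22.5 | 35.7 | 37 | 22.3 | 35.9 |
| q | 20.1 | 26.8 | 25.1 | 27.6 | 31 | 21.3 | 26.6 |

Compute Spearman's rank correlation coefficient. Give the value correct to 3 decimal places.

0.143

Rank p: 7, 3, 2, 4, 6, 1, 5
Rank q: 1, 5, 3, 6, 7, 2, 4
d = rank(p) − rank(q): 6, -2, -1, -2, -1, -1, 1; Σd² = 48
ρ = 1 − 6Σd² / [n(n²−1)] = 1 − 6×48 / (7×48) = 1 − 288/336 ≈ 0.143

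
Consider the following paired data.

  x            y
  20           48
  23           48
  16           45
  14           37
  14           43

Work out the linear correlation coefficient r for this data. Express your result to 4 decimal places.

0.8101

n = 5, Σx = 87, Σy = 221, Σx² = 1577, Σy² = 9851, Σxy = 3904
nΣxy − ΣxΣy = 19520 − 19227 = 293
nΣx² − (Σx)² = 7885 − 7569 = 316; nΣy² − (Σy)² = 49255 − 48841 = 414
r = 293 / √(316 × 414) = 293 / 361.6960 ≈ 0.8101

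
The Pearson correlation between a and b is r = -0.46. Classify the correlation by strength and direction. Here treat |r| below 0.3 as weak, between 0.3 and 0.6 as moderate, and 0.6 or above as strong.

moderate negative

r = -0.46 < 0 so the relationship is negative.
|r| = 0.46, which falls in the moderate range.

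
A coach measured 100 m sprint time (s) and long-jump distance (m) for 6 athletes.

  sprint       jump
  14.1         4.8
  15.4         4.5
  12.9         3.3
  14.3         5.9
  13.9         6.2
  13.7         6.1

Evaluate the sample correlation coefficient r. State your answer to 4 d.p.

0.1986

n = 6, Σx = 84.3, Σy = 30.8, Σx² = 1187.77, Σy² = 164.64, Σxy = 433.67
nΣxy − ΣxΣy = 2602.02 − 2596.44 = 5.58
nΣx² − (Σx)² = 7126.62 − 7106.49 = 20.13; nΣy² − (Σy)² = 987.84 − 948.64 = 39.2
r = 5.58 / √(20.13 × 39.2) = 5.58 / 28.0909 ≈ 0.1986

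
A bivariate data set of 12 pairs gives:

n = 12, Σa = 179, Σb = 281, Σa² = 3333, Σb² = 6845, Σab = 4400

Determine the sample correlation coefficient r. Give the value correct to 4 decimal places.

r = (nΣab − ΣaΣb) / √[(nΣa² − (Σa)²)(nΣb² − (Σb)²)]
Numerator: 12×4400 − 179×281 = 2501
Denominator: √[(39996 − 32041)(82140 − 78961)] = √[7955 × 3179] = 5028.8115
r = 2501 / 5028.8115 ≈ 0.4973

0.4973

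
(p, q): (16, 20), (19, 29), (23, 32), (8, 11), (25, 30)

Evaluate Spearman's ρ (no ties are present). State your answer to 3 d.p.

Rank p: 2, 3, 4, 1, 5
Rank q: 2, 3, 5, 1, 4
d = rank(p) − rank(q): 0, 0, -1, 0, 1; Σd² = 2
ρ = 1 − 6Σd² / [n(n²−1)] = 1 − 6×2 / (5×24) = 1 − 12/120 ≈ 0.900

0.900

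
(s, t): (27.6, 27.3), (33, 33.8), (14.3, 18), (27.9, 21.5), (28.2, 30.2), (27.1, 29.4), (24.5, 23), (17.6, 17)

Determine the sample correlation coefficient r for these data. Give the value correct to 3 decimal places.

n = 8, Σs = 200.2, Σt = 200.2, Σs² = 5273.32, Σt² = 5268.38, Σst = 5237.21
nΣst − ΣsΣt = 41897.68 − 40080.04 = 1817.64
nΣs² − (Σs)² = 42186.56 − 40080.04 = 2106.52; nΣt² − (Σt)² = 42147.04 − 40080.04 = 2067
r = 1817.64 / √(2106.52 × 2067) = 1817.64 / 2086.6664 ≈ 0.871

0.871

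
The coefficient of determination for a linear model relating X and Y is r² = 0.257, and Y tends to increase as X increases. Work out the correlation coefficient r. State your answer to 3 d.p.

|r| = √0.257 = 0.507
The association is positive, so r = 0.507.

0.507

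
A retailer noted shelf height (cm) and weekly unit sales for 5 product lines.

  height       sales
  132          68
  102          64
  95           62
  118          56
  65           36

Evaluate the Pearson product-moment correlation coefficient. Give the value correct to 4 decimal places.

0.8246

n = 5, Σx = 512, Σy = 286, Σx² = 55002, Σy² = 16996, Σxy = 30342
nΣxy − ΣxΣy = 151710 − 146432 = 5278
nΣx² − (Σx)² = 275010 − 262144 = 12866; nΣy² − (Σy)² = 84980 − 81796 = 3184
r = 5278 / √(12866 × 3184) = 5278 / 6400.4175 ≈ 0.8246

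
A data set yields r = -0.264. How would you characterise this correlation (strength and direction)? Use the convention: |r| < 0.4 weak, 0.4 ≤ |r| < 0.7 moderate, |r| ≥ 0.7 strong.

weak negative

r = -0.264 < 0 so the relationship is negative.
|r| = 0.264, which falls in the weak range.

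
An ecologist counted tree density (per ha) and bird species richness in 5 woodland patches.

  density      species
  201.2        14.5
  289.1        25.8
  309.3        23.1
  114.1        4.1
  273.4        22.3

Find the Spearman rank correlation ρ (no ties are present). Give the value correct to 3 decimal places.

Rank density: 2, 4, 5, 1, 3
Rank species: 2, 5, 4, 1, 3
d = rank(density) − rank(species): 0, -1, 1, 0, 0; Σd² = 2
ρ = 1 − 6Σd² / [n(n²−1)] = 1 − 6×2 / (5×24) = 1 − 12/120 ≈ 0.900

0.900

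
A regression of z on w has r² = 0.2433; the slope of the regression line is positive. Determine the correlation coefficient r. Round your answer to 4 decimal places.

0.4933

|r| = √0.2433 = 0.4933
The association is positive, so r = 0.4933.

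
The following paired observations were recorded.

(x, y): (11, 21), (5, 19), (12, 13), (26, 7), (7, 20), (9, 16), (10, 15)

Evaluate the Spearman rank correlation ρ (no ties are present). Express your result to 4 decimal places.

-0.6071

Rank x: 5, 1, 6, 7, 2, 3, 4
Rank y: 7, 5, 2, 1, 6, 4, 3
d = rank(x) − rank(y): -2, -4, 4, 6, -4, -1, 1; Σd² = 90
ρ = 1 − 6Σd² / [n(n²−1)] = 1 − 6×90 / (7×48) = 1 − 540/336 ≈ -0.6071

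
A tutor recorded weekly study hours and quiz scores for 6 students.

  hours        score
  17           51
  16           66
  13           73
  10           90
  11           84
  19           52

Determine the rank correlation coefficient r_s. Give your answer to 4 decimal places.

Rank hours: 5, 4, 3, 1, 2, 6
Rank score: 1, 3, 4, 6, 5, 2
d = rank(hours) − rank(score): 4, 1, -1, -5, -3, 4; Σd² = 68
ρ = 1 − 6Σd² / [n(n²−1)] = 1 − 6×68 / (6×35) = 1 − 408/210 ≈ -0.9429

-0.9429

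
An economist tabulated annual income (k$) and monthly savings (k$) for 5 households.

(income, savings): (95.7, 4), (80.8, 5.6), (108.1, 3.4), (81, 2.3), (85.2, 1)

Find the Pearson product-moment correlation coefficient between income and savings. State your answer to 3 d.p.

n = 5, Σx = 450.8, Σy = 16.3, Σx² = 41192.78, Σy² = 65.21, Σxy = 1474.32
nΣxy − ΣxΣy = 7371.6 − 7348.04 = 23.56
nΣx² − (Σx)² = 205963.9 − 203220.64 = 2743.26; nΣy² − (Σy)² = 326.05 − 265.69 = 60.36
r = 23.56 / √(2743.26 × 60.36) = 23.56 / 406.9191 ≈ 0.058

0.058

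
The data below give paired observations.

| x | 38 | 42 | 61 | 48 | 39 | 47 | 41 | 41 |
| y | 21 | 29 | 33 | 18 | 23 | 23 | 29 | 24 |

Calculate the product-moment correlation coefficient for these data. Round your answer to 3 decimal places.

n = 8, Σx = 357, Σy = 200, Σx² = 16325, Σy² = 5170, Σxy = 9044
nΣxy − ΣxΣy = 72352 − 71400 = 952
nΣx² − (Σx)² = 130600 − 127449 = 3151; nΣy² − (Σy)² = 41360 − 40000 = 1360
r = 952 / √(3151 × 1360) = 952 / 2070.1111 ≈ 0.460

0.460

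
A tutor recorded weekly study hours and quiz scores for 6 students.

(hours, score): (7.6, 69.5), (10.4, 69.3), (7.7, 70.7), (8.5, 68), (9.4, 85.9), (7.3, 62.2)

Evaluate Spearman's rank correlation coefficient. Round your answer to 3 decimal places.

0.371

Rank hours: 2, 6, 3, 4, 5, 1
Rank score: 4, 3, 5, 2, 6, 1
d = rank(hours) − rank(score): -2, 3, -2, 2, -1, 0; Σd² = 22
ρ = 1 − 6Σd² / [n(n²−1)] = 1 − 6×22 / (6×35) = 1 − 132/210 ≈ 0.371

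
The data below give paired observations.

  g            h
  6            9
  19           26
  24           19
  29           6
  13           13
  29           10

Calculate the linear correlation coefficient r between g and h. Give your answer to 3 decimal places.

n = 6, Σg = 120, Σh = 83, Σg² = 2824, Σh² = 1423, Σgh = 1637
nΣgh − ΣgΣh = 9822 − 9960 = -138
nΣg² − (Σg)² = 16944 − 14400 = 2544; nΣh² − (Σh)² = 8538 − 6889 = 1649
r = -138 / √(2544 × 1649) = -138 / 2048.1836 ≈ -0.067

-0.067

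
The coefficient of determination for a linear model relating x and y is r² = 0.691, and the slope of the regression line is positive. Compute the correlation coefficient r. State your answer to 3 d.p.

|r| = √0.691 = 0.831
The association is positive, so r = 0.831.

0.831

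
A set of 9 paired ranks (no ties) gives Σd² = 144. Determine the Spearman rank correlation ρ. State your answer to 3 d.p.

ρ = 1 − 6Σd² / [n(n²−1)] = 1 − 6×144 / (9×80)
  = 1 − 864/720 = 1 − 1.2000 ≈ -0.200

-0.200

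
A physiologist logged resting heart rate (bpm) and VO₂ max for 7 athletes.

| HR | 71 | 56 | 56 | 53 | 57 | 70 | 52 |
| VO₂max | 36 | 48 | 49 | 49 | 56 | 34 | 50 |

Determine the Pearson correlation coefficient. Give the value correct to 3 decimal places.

-0.884

n = 7, Σx = 415, Σy = 322, Σx² = 24975, Σy² = 15194, Σxy = 18757
nΣxy − ΣxΣy = 131299 − 133630 = -2331
nΣx² − (Σx)² = 174825 − 172225 = 2600; nΣy² − (Σy)² = 106358 − 103684 = 2674
r = -2331 / √(2600 × 2674) = -2331 / 2636.7404 ≈ -0.884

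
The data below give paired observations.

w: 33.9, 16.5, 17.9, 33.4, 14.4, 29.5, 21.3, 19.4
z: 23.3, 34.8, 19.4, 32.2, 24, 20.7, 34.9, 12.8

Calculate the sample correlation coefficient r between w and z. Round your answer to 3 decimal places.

n = 8, Σw = 186.3, Σz = 202.1, Σw² = 4765.09, Σz² = 5553.47, Σwz = 4734.75
nΣwz − ΣwΣz = 37878 − 37651.23 = 226.77
nΣw² − (Σw)² = 38120.72 − 34707.69 = 3413.03; nΣz² − (Σz)² = 44427.76 − 40844.41 = 3583.35
r = 226.77 / √(3413.03 × 3583.35) = 226.77 / 3497.1533 ≈ 0.065

0.065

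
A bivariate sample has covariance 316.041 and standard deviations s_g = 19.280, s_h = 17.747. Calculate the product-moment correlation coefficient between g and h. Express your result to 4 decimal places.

r = Cov(g,h) / (s_g · s_h) = 316.041 / (19.280 × 17.747)
  = 316.041 / 342.1622 ≈ 0.9237

0.9237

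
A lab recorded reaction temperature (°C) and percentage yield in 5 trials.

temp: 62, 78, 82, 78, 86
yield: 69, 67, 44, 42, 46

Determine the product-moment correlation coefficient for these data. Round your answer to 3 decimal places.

-0.715

n = 5, Σx = 386, Σy = 268, Σx² = 30132, Σy² = 15066, Σxy = 20344
nΣxy − ΣxΣy = 101720 − 103448 = -1728
nΣx² − (Σx)² = 150660 − 148996 = 1664; nΣy² − (Σy)² = 75330 − 71824 = 3506
r = -1728 / √(1664 × 3506) = -1728 / 2415.3642 ≈ -0.715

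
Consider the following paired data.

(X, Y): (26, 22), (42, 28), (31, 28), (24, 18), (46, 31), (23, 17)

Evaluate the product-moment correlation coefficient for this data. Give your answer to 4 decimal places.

0.9016

n = 6, ΣX = 192, ΣY = 144, ΣX² = 6622, ΣY² = 3626, ΣXY = 4865
nΣXY − ΣXΣY = 29190 − 27648 = 1542
nΣX² − (ΣX)² = 39732 − 36864 = 2868; nΣY² − (ΣY)² = 21756 − 20736 = 1020
r = 1542 / √(2868 × 1020) = 1542 / 1710.3684 ≈ 0.9016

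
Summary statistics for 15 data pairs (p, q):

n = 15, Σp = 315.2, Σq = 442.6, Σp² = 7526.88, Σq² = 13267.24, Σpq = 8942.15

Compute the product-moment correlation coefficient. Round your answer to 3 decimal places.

r = (nΣpq − ΣpΣq) / √[(nΣp² − (Σp)²)(nΣq² − (Σq)²)]
Numerator: 15×8942.15 − 315.2×442.6 = -5375.27
Denominator: √[(112903.2 − 99351.04)(199008.6 − 195894.76)] = √[13552.16 × 3113.84] = 6496.0956
r = -5375.27 / 6496.0956 ≈ -0.827

-0.827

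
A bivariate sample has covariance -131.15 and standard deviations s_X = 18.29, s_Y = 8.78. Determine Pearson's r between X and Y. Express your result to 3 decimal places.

-0.817

r = Cov(X,Y) / (s_X · s_Y) = -131.15 / (18.29 × 8.78)
  = -131.15 / 160.5862 ≈ -0.817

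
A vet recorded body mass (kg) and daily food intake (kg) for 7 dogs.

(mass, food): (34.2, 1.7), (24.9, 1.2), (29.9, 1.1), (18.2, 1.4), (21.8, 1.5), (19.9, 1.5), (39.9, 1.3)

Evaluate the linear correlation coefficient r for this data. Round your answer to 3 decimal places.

-0.083

n = 7, Σx = 188.8, Σy = 9.7, Σx² = 5478.16, Σy² = 13.69, Σxy = 260.81
nΣxy − ΣxΣy = 1825.67 − 1831.36 = -5.69
nΣx² − (Σx)² = 38347.12 − 35645.44 = 2701.68; nΣy² − (Σy)² = 95.83 − 94.09 = 1.74
r = -5.69 / √(2701.68 × 1.74) = -5.69 / 68.5633 ≈ -0.083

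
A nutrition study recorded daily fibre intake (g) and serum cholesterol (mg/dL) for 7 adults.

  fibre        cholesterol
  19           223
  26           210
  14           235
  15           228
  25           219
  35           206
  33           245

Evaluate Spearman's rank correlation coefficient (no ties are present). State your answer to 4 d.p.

Rank fibre: 3, 5, 1, 2, 4, 7, 6
Rank cholesterol: 4, 2, 6, 5, 3, 1, 7
d = rank(fibre) − rank(cholesterol): -1, 3, -5, -3, 1, 6, -1; Σd² = 82
ρ = 1 − 6Σd² / [n(n²−1)] = 1 − 6×82 / (7×48) = 1 − 492/336 ≈ -0.4643

-0.4643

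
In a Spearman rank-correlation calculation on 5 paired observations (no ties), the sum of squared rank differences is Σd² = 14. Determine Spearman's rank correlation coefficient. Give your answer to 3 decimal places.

0.300

ρ = 1 − 6Σd² / [n(n²−1)] = 1 − 6×14 / (5×24)
  = 1 − 84/120 = 1 − 0.7000 ≈ 0.300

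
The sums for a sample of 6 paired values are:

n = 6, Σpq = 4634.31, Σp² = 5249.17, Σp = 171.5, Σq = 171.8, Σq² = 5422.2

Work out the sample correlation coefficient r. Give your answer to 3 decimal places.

-0.661

r = (nΣpq − ΣpΣq) / √[(nΣp² − (Σp)²)(nΣq² − (Σq)²)]
Numerator: 6×4634.31 − 171.5×171.8 = -1657.84
Denominator: √[(31495.02 − 29412.25)(32533.2 − 29515.24)] = √[2082.77 × 3017.96] = 2507.1331
r = -1657.84 / 2507.1331 ≈ -0.661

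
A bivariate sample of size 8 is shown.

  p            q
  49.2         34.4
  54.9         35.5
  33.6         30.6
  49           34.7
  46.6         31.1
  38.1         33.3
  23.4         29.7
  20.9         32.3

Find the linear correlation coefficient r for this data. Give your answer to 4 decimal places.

n = 8, Σp = 315.7, Σq = 261.6, Σp² = 13572.15, Σq² = 8585.54, Σpq = 10457.93
nΣpq − ΣpΣq = 83663.44 − 82587.12 = 1076.32
nΣp² − (Σp)² = 108577.2 − 99666.49 = 8910.71; nΣq² − (Σq)² = 68684.32 − 68434.56 = 249.76
r = 1076.32 / √(8910.71 × 249.76) = 1076.32 / 1491.8240 ≈ 0.7215

0.7215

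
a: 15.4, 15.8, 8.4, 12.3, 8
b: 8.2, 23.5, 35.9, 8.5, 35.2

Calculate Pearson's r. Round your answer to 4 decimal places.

-0.7327

n = 5, Σa = 59.9, Σb = 111.3, Σa² = 772.65, Σb² = 3219.59, Σab = 1185.29
nΣab − ΣaΣb = 5926.45 − 6666.87 = -740.42
nΣa² − (Σa)² = 3863.25 − 3588.01 = 275.24; nΣb² − (Σb)² = 16097.95 − 12387.69 = 3710.26
r = -740.42 / √(275.24 × 3710.26) = -740.42 / 1010.5503 ≈ -0.7327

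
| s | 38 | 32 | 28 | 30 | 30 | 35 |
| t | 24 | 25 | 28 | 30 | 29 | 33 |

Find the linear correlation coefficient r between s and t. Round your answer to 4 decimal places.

n = 6, Σs = 193, Σt = 169, Σs² = 6277, Σt² = 4815, Σst = 5421
nΣst − ΣsΣt = 32526 − 32617 = -91
nΣs² − (Σs)² = 37662 − 37249 = 413; nΣt² − (Σt)² = 28890 − 28561 = 329
r = -91 / √(413 × 329) = -91 / 368.6150 ≈ -0.2469

-0.2469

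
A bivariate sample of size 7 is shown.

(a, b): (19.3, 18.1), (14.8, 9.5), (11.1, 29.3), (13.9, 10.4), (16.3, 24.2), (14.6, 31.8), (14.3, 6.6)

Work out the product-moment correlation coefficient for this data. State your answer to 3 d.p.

-0.150

n = 7, Σa = 104.3, Σb = 129.9, Σa² = 1591.29, Σb² = 3024.95, Σab = 1912.84
nΣab − ΣaΣb = 13389.88 − 13548.57 = -158.69
nΣa² − (Σa)² = 11139.03 − 10878.49 = 260.54; nΣb² − (Σb)² = 21174.65 − 16874.01 = 4300.64
r = -158.69 / √(260.54 × 4300.64) = -158.69 / 1058.5314 ≈ -0.150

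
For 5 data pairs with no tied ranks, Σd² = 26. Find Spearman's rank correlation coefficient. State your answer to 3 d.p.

ρ = 1 − 6Σd² / [n(n²−1)] = 1 − 6×26 / (5×24)
  = 1 − 156/120 = 1 − 1.3000 ≈ -0.300

-0.300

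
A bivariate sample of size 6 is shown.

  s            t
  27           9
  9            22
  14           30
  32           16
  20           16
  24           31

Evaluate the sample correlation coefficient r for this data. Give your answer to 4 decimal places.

-0.4543

n = 6, Σs = 126, Σt = 124, Σs² = 3006, Σt² = 2938, Σst = 2437
nΣst − ΣsΣt = 14622 − 15624 = -1002
nΣs² − (Σs)² = 18036 − 15876 = 2160; nΣt² − (Σt)² = 17628 − 15376 = 2252
r = -1002 / √(2160 × 2252) = -1002 / 2205.5203 ≈ -0.4543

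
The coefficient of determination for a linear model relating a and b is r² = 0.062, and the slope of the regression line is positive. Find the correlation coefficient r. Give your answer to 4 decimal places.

|r| = √0.062 = 0.2490
The association is positive, so r = 0.2490.

0.2490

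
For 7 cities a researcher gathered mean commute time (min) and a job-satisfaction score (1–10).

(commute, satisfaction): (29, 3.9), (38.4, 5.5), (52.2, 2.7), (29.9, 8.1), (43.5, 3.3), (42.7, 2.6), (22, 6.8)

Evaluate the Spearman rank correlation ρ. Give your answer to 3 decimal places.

-0.714

Rank commute: 2, 4, 7, 3, 6, 5, 1
Rank satisfaction: 4, 5, 2, 7, 3, 1, 6
d = rank(commute) − rank(satisfaction): -2, -1, 5, -4, 3, 4, -5; Σd² = 96
ρ = 1 − 6Σd² / [n(n²−1)] = 1 − 6×96 / (7×48) = 1 − 576/336 ≈ -0.714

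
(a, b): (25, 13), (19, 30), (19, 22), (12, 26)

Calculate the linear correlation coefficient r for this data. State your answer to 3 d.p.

n = 4, Σa = 75, Σb = 91, Σa² = 1491, Σb² = 2229, Σab = 1625
nΣab − ΣaΣb = 6500 − 6825 = -325
nΣa² − (Σa)² = 5964 − 5625 = 339; nΣb² − (Σb)² = 8916 − 8281 = 635
r = -325 / √(339 × 635) = -325 / 463.9666 ≈ -0.700

-0.700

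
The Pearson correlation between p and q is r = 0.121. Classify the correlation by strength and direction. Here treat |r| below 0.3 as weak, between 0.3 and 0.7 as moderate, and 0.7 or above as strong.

r = 0.121 > 0 so the relationship is positive.
|r| = 0.121, which falls in the weak range.

weak positive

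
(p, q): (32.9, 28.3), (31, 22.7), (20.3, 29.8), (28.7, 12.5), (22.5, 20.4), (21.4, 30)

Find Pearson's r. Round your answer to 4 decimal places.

n = 6, Σp = 156.8, Σq = 143.7, Σp² = 4243.4, Σq² = 3676.63, Σpq = 3699.46
nΣpq − ΣpΣq = 22196.76 − 22532.16 = -335.4
nΣp² − (Σp)² = 25460.4 − 24586.24 = 874.16; nΣq² − (Σq)² = 22059.78 − 20649.69 = 1410.09
r = -335.4 / √(874.16 × 1410.09) = -335.4 / 1110.2451 ≈ -0.3021

-0.3021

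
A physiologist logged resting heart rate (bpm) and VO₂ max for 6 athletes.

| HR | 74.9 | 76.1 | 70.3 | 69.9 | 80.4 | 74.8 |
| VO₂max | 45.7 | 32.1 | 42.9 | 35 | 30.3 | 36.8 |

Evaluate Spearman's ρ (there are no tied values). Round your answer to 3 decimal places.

-0.486

Rank HR: 4, 5, 2, 1, 6, 3
Rank VO₂max: 6, 2, 5, 3, 1, 4
d = rank(HR) − rank(VO₂max): -2, 3, -3, -2, 5, -1; Σd² = 52
ρ = 1 − 6Σd² / [n(n²−1)] = 1 − 6×52 / (6×35) = 1 − 312/210 ≈ -0.486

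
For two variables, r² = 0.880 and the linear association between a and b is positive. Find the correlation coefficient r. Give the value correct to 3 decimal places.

|r| = √0.880 = 0.938
The association is positive, so r = 0.938.

0.938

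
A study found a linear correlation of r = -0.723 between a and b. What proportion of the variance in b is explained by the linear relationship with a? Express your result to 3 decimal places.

0.523

r² = (-0.723)² = 0.523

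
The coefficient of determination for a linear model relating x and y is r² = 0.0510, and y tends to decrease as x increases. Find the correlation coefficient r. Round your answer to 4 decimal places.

|r| = √0.0510 = 0.2258
The association is negative, so r = −0.2258.

-0.2258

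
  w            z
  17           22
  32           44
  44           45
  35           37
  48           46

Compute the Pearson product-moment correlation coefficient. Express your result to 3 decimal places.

n = 5, Σw = 176, Σz = 194, Σw² = 6778, Σz² = 7930, Σwz = 7265
nΣwz − ΣwΣz = 36325 − 34144 = 2181
nΣw² − (Σw)² = 33890 − 30976 = 2914; nΣz² − (Σz)² = 39650 − 37636 = 2014
r = 2181 / √(2914 × 2014) = 2181 / 2422.5598 ≈ 0.900

0.900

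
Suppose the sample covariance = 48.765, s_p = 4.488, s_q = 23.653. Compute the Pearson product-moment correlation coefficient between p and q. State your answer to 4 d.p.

r = Cov(p,q) / (s_p · s_q) = 48.765 / (4.488 × 23.653)
  = 48.765 / 106.1547 ≈ 0.4594

0.4594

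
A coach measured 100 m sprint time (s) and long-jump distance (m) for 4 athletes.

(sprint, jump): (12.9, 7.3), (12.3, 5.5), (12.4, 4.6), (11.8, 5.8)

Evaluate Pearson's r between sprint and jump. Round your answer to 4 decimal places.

n = 4, Σx = 49.4, Σy = 23.2, Σx² = 610.7, Σy² = 138.34, Σxy = 287.3
nΣxy − ΣxΣy = 1149.2 − 1146.08 = 3.12
nΣx² − (Σx)² = 2442.8 − 2440.36 = 2.44; nΣy² − (Σy)² = 553.36 − 538.24 = 15.12
r = 3.12 / √(2.44 × 15.12) = 3.12 / 6.0739 ≈ 0.5137

0.5137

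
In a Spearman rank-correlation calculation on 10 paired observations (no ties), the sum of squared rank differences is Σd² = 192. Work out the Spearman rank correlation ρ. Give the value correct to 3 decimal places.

ρ = 1 − 6Σd² / [n(n²−1)] = 1 − 6×192 / (10×99)
  = 1 − 1152/990 = 1 − 1.1636 ≈ -0.164

-0.164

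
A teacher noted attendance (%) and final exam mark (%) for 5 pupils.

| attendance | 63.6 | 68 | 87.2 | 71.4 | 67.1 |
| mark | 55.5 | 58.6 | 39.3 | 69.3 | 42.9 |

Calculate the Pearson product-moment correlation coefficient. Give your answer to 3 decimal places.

n = 5, Σx = 357.3, Σy = 265.6, Σx² = 25873.17, Σy² = 14701.6, Σxy = 18768.17
nΣxy − ΣxΣy = 93840.85 − 94898.88 = -1058.03
nΣx² − (Σx)² = 129365.85 − 127663.29 = 1702.56; nΣy² − (Σy)² = 73508 − 70543.36 = 2964.64
r = -1058.03 / √(1702.56 × 2964.64) = -1058.03 / 2246.6592 ≈ -0.471

-0.471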